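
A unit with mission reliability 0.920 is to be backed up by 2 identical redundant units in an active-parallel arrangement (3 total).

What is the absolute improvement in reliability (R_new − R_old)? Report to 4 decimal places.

0.0795

R_before = 0.920
R_after = 1 − (1 − 0.920)^3 = 0.9995
ΔR = 0.9995 − 0.920 = 0.0795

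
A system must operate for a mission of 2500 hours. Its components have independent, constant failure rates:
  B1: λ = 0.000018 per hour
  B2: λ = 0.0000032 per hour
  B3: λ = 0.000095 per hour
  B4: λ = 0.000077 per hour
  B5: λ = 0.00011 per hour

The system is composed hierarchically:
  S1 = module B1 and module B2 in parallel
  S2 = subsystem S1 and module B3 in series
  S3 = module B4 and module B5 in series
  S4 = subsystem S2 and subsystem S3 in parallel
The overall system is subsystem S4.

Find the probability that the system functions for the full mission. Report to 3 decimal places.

0.921

R(B1) = exp(−0.000018 × 2500) = 0.95600
R(B2) = exp(−0.0000032 × 2500) = 0.99203
R(B3) = exp(−0.000095 × 2500) = 0.78860
R(B4) = exp(−0.000077 × 2500) = 0.82489
R(B5) = exp(−0.00011 × 2500) = 0.75957
Parallel (B1 and B2): 1 − (1 − 0.95600)(1 − 0.99203) = 0.99965
Series ([0.99965] and B3): 0.99965 × 0.78860 = 0.78832
Series (B4 and B5): 0.82489 × 0.75957 = 0.62656
Parallel ([0.78832] and [0.62656]): 1 − (1 − 0.78832)(1 − 0.62656) = 0.921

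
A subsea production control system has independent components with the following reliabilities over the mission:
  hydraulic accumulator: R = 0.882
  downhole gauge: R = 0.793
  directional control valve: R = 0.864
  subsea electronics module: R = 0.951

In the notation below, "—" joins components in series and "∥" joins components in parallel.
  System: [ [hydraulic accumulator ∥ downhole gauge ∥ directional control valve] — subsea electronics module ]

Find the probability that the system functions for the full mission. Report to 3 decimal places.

Parallel (hydraulic accumulator, downhole gauge, and directional control valve): 1 − (1 − 0.88200)(1 − 0.79300)(1 − 0.86400) = 0.99668
Series ([0.99668] and subsea electronics module): 0.99668 × 0.95100 = 0.948

0.948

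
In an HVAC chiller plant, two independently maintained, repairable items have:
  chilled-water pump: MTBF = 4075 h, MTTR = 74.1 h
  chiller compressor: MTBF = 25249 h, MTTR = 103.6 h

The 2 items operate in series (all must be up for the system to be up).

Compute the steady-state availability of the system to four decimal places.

0.9781

A(chilled-water pump) = MTBF/(MTBF+MTTR) = 4075/(4075+74.1) = 0.982141
A(chiller compressor) = MTBF/(MTBF+MTTR) = 25249/(25249+103.6) = 0.995914
Series availability: 0.982141 × 0.995914 = 0.9781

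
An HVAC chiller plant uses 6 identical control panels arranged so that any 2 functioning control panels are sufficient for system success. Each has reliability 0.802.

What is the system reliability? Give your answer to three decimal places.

0.998

R = Σ_{i=2}^{6} C(6,i) p^i (1−p)^{6−i} with p = 0.802
C(6,2)·0.802^2·0.198^4 = 0.01483
C(6,3)·0.802^3·0.198^3 = 0.08008
C(6,4)·0.802^4·0.198^2 = 0.24329
C(6,5)·0.802^5·0.198^1 = 0.39417
C(6,6)·0.802^6·0.198^0 = 0.26610
Sum = 0.998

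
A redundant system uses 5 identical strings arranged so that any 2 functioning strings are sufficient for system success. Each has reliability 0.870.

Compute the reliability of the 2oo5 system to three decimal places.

0.999

R = Σ_{i=2}^{5} C(5,i) p^i (1−p)^{5−i} with p = 0.870
C(5,2)·0.870^2·0.130^3 = 0.01663
C(5,3)·0.870^3·0.130^2 = 0.11129
C(5,4)·0.870^4·0.130^1 = 0.37238
C(5,5)·0.870^5·0.130^0 = 0.49842
Sum = 0.999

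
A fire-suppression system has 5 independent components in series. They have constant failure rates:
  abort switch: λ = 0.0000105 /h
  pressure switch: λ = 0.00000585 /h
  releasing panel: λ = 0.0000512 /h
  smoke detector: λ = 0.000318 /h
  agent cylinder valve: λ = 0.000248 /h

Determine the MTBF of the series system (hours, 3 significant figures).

Series of exponential components: λ_sys = Σ λ_i
λ_sys = 0.0000105 + 0.00000585 + 0.0000512 + 0.000318 + 0.000248 = 6.3355e-04 /h
MTBF = 1 / λ_sys = 1580 h

1580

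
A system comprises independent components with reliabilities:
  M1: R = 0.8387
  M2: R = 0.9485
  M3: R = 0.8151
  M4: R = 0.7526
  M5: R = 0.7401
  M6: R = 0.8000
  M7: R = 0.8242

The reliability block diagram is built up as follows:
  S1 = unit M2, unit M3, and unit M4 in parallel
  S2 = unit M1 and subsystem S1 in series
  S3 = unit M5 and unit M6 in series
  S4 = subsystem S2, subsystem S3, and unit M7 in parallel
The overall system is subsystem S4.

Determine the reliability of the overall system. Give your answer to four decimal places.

0.9883

Parallel (M2, M3, and M4): 1 − (1 − 0.948500)(1 − 0.815100)(1 − 0.752600) = 0.997644
Series (M1 and [0.997644]): 0.838700 × 0.997644 = 0.836724
Series (M5 and M6): 0.740100 × 0.800000 = 0.592080
Parallel ([0.836724], [0.592080], and M7): 1 − (1 − 0.836724)(1 − 0.592080)(1 − 0.824200) = 0.9883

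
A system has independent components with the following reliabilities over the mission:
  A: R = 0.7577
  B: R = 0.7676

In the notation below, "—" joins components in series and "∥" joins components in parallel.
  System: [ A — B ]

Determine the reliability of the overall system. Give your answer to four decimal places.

Series (A and B): 0.757700 × 0.767600 = 0.5816

0.5816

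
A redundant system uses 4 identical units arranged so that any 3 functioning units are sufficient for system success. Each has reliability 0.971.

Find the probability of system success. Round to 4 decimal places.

R = Σ_{i=3}^{4} C(4,i) p^i (1−p)^{4−i} with p = 0.971
C(4,3)·0.971^3·0.029^1 = 0.106198
C(4,4)·0.971^4·0.029^0 = 0.888949
Sum = 0.9951

0.9951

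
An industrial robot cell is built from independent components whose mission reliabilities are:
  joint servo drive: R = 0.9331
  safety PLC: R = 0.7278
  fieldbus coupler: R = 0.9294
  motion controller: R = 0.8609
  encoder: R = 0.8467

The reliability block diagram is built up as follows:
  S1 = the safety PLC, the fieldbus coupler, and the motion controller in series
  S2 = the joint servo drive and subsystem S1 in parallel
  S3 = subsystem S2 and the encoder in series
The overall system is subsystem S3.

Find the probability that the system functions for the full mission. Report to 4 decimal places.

0.8230

Series (safety PLC, fieldbus coupler, and motion controller): 0.727800 × 0.929400 × 0.860900 = 0.582328
Parallel (joint servo drive and [0.582328]): 1 − (1 − 0.933100)(1 − 0.582328) = 0.972058
Series ([0.972058] and encoder): 0.972058 × 0.846700 = 0.8230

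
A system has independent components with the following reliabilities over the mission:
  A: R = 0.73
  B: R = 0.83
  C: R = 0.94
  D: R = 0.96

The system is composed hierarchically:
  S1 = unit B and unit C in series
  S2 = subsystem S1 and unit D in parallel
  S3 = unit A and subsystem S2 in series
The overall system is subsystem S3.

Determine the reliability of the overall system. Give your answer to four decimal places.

Series (B and C): 0.830000 × 0.940000 = 0.780200
Parallel ([0.780200] and D): 1 − (1 − 0.780200)(1 − 0.960000) = 0.991208
Series (A and [0.991208]): 0.730000 × 0.991208 = 0.7236

0.7236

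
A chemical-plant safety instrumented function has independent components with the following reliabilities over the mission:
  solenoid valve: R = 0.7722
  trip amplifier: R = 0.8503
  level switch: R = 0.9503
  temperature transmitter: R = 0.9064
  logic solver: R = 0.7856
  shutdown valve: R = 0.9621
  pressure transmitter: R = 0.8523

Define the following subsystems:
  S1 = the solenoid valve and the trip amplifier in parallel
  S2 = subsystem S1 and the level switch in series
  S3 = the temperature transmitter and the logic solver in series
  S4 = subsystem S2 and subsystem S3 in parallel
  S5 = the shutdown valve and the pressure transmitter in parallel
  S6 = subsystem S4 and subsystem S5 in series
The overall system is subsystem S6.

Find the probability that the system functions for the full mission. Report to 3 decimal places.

0.971

Parallel (solenoid valve and trip amplifier): 1 − (1 − 0.77220)(1 − 0.85030) = 0.96590
Series ([0.96590] and level switch): 0.96590 × 0.95030 = 0.91789
Series (temperature transmitter and logic solver): 0.90640 × 0.78560 = 0.71207
Parallel ([0.91789] and [0.71207]): 1 − (1 − 0.91789)(1 − 0.71207) = 0.97636
Parallel (shutdown valve and pressure transmitter): 1 − (1 − 0.96210)(1 − 0.85230) = 0.99440
Series ([0.97636] and [0.99440]): 0.97636 × 0.99440 = 0.971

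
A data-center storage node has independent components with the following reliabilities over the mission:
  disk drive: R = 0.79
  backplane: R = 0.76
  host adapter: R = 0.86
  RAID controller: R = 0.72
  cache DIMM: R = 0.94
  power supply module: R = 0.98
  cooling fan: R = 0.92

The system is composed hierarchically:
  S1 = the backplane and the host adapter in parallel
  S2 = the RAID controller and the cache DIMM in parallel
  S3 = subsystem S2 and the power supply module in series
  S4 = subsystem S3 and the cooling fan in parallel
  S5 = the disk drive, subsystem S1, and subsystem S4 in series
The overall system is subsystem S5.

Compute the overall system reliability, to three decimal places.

0.761

Parallel (backplane and host adapter): 1 − (1 − 0.76000)(1 − 0.86000) = 0.96640
Parallel (RAID controller and cache DIMM): 1 − (1 − 0.72000)(1 − 0.94000) = 0.98320
Series ([0.98320] and power supply module): 0.98320 × 0.98000 = 0.96354
Parallel ([0.96354] and cooling fan): 1 − (1 − 0.96354)(1 − 0.92000) = 0.99708
Series (disk drive, [0.96640], and [0.99708]): 0.79000 × 0.96640 × 0.99708 = 0.761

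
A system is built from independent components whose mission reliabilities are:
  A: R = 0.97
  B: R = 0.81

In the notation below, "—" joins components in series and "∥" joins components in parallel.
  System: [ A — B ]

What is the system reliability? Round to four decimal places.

0.7857

Series (A and B): 0.970000 × 0.810000 = 0.7857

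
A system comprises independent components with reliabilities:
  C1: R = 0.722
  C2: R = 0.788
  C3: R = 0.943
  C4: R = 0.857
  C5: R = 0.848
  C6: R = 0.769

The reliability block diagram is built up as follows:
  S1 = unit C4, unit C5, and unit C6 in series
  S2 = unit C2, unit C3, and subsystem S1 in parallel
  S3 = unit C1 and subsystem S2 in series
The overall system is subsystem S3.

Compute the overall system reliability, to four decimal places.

Series (C4, C5, and C6): 0.857000 × 0.848000 × 0.769000 = 0.558860
Parallel (C2, C3, and [0.558860]): 1 − (1 − 0.788000)(1 − 0.943000)(1 − 0.558860) = 0.994669
Series (C1 and [0.994669]): 0.722000 × 0.994669 = 0.7182

0.7182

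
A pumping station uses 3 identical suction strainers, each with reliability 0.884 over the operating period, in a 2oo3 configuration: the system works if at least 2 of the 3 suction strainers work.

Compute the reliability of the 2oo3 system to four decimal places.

R = Σ_{i=2}^{3} C(3,i) p^i (1−p)^{3−i} with p = 0.884
C(3,2)·0.884^2·0.116^1 = 0.271947
C(3,3)·0.884^3·0.116^0 = 0.690807
Sum = 0.9628

0.9628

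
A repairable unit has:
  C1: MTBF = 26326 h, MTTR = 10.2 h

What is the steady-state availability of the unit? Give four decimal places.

0.9996

A(C1) = MTBF/(MTBF+MTTR) = 26326/(26326+10.2) = 0.9996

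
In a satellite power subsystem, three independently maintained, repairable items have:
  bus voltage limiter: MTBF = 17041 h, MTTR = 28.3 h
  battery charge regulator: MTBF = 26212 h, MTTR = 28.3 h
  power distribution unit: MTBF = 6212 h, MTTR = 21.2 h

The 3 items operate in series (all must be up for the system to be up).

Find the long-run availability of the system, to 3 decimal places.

0.994

A(bus voltage limiter) = MTBF/(MTBF+MTTR) = 17041/(17041+28.3) = 0.998342
A(battery charge regulator) = MTBF/(MTBF+MTTR) = 26212/(26212+28.3) = 0.998922
A(power distribution unit) = MTBF/(MTBF+MTTR) = 6212/(6212+21.2) = 0.996599
Series availability: 0.998342 × 0.998922 × 0.996599 = 0.994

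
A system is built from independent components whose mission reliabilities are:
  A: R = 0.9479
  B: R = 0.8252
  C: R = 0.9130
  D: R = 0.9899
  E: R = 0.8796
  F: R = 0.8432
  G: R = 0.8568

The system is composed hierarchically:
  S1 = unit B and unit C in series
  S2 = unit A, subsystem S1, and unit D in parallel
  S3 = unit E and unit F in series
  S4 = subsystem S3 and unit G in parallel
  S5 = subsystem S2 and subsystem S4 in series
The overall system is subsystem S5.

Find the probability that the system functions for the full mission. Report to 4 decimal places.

0.9629

Series (B and C): 0.825200 × 0.913000 = 0.753408
Parallel (A, [0.753408], and D): 1 − (1 − 0.947900)(1 − 0.753408)(1 − 0.989900) = 0.999870
Series (E and F): 0.879600 × 0.843200 = 0.741679
Parallel ([0.741679] and G): 1 − (1 − 0.741679)(1 − 0.856800) = 0.963008
Series ([0.999870] and [0.963008]): 0.999870 × 0.963008 = 0.9629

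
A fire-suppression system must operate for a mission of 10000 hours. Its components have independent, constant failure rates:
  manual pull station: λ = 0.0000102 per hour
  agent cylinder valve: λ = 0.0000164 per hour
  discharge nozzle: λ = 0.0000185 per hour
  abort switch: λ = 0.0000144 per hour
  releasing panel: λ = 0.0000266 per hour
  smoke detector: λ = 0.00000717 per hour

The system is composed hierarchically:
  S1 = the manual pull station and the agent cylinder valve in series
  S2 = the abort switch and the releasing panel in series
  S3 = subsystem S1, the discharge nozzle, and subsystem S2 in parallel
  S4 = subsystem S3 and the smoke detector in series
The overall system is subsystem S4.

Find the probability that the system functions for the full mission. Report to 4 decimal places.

0.9185

R(manual pull station) = exp(−0.0000102 × 10000) = 0.903030
R(agent cylinder valve) = exp(−0.0000164 × 10000) = 0.848742
R(discharge nozzle) = exp(−0.0000185 × 10000) = 0.831104
R(abort switch) = exp(−0.0000144 × 10000) = 0.865888
R(releasing panel) = exp(−0.0000266 × 10000) = 0.766439
R(smoke detector) = exp(−0.00000717 × 10000) = 0.930810
Series (manual pull station and agent cylinder valve): 0.903030 × 0.848742 = 0.766439
Series (abort switch and releasing panel): 0.865888 × 0.766439 = 0.663650
Parallel ([0.766439], discharge nozzle, and [0.663650]): 1 − (1 − 0.766439)(1 − 0.831104)(1 − 0.663650) = 0.986732
Series ([0.986732] and smoke detector): 0.986732 × 0.930810 = 0.9185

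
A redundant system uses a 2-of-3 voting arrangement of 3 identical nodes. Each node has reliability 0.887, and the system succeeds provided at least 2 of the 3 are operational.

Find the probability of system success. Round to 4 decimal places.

R = Σ_{i=2}^{3} C(3,i) p^i (1−p)^{3−i} with p = 0.887
C(3,2)·0.887^2·0.113^1 = 0.266715
C(3,3)·0.887^3·0.113^0 = 0.697864
Sum = 0.9646

0.9646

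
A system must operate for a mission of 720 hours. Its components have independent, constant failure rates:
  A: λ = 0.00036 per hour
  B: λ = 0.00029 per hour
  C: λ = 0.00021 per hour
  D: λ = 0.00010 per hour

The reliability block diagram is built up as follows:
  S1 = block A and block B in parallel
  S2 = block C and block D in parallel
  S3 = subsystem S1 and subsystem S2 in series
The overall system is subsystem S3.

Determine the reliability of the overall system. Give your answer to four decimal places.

0.9476

R(A) = exp(−0.00036 × 720) = 0.771669
R(B) = exp(−0.00029 × 720) = 0.811558
R(C) = exp(−0.00021 × 720) = 0.859676
R(D) = exp(−0.00010 × 720) = 0.930531
Parallel (A and B): 1 − (1 − 0.771669)(1 − 0.811558) = 0.956973
Parallel (C and D): 1 − (1 − 0.859676)(1 − 0.930531) = 0.990252
Series ([0.956973] and [0.990252]): 0.956973 × 0.990252 = 0.9476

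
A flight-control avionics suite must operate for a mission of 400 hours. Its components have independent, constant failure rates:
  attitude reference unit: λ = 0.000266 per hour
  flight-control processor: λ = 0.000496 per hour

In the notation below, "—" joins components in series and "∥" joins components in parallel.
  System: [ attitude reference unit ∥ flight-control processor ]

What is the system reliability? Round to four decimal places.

0.9818

R(attitude reference unit) = exp(−0.000266 × 400) = 0.899065
R(flight-control processor) = exp(−0.000496 × 400) = 0.820042
Parallel (attitude reference unit and flight-control processor): 1 − (1 − 0.899065)(1 − 0.820042) = 0.9818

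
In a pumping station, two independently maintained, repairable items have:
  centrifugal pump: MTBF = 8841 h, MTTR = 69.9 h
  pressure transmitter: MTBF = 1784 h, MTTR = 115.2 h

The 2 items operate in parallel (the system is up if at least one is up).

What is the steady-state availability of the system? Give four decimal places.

A(centrifugal pump) = MTBF/(MTBF+MTTR) = 8841/(8841+69.9) = 0.992156
A(pressure transmitter) = MTBF/(MTBF+MTTR) = 1784/(1784+115.2) = 0.939343
Parallel availability: 1 − (1 − 0.992156)(1 − 0.939343) = 0.9995

0.9995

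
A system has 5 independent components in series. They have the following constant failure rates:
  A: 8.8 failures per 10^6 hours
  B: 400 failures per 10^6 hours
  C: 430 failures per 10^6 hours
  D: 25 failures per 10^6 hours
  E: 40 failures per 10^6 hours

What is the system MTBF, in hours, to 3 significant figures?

Series of exponential components: λ_sys = Σ λ_i
λ_sys = 0.0000088 + 0.00040 + 0.00043 + 0.000025 + 0.000040 = 9.0380e-04 /h
MTBF = 1 / λ_sys = 1110 h

1110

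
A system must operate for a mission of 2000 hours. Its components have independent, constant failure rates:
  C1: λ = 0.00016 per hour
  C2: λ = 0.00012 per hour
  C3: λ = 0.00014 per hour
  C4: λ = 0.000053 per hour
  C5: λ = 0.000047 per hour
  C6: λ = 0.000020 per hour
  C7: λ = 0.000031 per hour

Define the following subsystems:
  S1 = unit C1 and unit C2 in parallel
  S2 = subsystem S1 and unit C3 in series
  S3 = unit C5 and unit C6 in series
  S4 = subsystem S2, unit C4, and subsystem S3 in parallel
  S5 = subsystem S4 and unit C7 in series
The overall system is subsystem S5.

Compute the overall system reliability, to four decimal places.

0.9365

R(C1) = exp(−0.00016 × 2000) = 0.726149
R(C2) = exp(−0.00012 × 2000) = 0.786628
R(C3) = exp(−0.00014 × 2000) = 0.755784
R(C4) = exp(−0.000053 × 2000) = 0.899425
R(C5) = exp(−0.000047 × 2000) = 0.910283
R(C6) = exp(−0.000020 × 2000) = 0.960789
R(C7) = exp(−0.000031 × 2000) = 0.939883
Parallel (C1 and C2): 1 − (1 − 0.726149)(1 − 0.786628) = 0.941568
Series ([0.941568] and C3): 0.941568 × 0.755784 = 0.711622
Series (C5 and C6): 0.910283 × 0.960789 = 0.874590
Parallel ([0.711622], C4, and [0.874590]): 1 − (1 − 0.711622)(1 − 0.899425)(1 − 0.874590) = 0.996363
Series ([0.996363] and C7): 0.996363 × 0.939883 = 0.9365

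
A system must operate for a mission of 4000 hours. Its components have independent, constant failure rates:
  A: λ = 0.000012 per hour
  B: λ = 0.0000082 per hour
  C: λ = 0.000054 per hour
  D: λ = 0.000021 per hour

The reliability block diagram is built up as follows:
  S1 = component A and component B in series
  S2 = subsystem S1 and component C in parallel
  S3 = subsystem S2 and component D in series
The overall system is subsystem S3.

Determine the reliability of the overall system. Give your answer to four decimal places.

0.9056

R(A) = exp(−0.000012 × 4000) = 0.953134
R(B) = exp(−0.0000082 × 4000) = 0.967732
R(C) = exp(−0.000054 × 4000) = 0.805735
R(D) = exp(−0.000021 × 4000) = 0.919431
Series (A and B): 0.953134 × 0.967732 = 0.922378
Parallel ([0.922378] and C): 1 − (1 − 0.922378)(1 − 0.805735) = 0.984921
Series ([0.984921] and D): 0.984921 × 0.919431 = 0.9056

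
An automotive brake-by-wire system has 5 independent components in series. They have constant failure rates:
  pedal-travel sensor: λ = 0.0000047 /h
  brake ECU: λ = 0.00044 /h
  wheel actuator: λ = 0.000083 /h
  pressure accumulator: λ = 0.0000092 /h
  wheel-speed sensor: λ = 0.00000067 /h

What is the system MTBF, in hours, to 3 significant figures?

1860

Series of exponential components: λ_sys = Σ λ_i
λ_sys = 0.0000047 + 0.00044 + 0.000083 + 0.0000092 + 0.00000067 = 5.3757e-04 /h
MTBF = 1 / λ_sys = 1860 h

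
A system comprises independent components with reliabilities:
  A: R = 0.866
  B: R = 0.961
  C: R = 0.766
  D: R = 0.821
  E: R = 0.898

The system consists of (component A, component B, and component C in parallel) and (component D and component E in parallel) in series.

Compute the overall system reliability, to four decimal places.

Parallel (A, B, and C): 1 − (1 − 0.866000)(1 − 0.961000)(1 − 0.766000) = 0.998777
Parallel (D and E): 1 − (1 − 0.821000)(1 − 0.898000) = 0.981742
Series ([0.998777] and [0.981742]): 0.998777 × 0.981742 = 0.9805

0.9805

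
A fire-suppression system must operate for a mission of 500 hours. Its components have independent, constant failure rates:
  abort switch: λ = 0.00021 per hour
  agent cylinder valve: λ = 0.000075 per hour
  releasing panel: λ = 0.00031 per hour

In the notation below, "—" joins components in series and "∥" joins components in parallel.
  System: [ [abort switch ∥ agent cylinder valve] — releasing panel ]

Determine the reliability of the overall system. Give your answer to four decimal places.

0.8533

R(abort switch) = exp(−0.00021 × 500) = 0.900325
R(agent cylinder valve) = exp(−0.000075 × 500) = 0.963194
R(releasing panel) = exp(−0.00031 × 500) = 0.856415
Parallel (abort switch and agent cylinder valve): 1 − (1 − 0.900325)(1 − 0.963194) = 0.996331
Series ([0.996331] and releasing panel): 0.996331 × 0.856415 = 0.8533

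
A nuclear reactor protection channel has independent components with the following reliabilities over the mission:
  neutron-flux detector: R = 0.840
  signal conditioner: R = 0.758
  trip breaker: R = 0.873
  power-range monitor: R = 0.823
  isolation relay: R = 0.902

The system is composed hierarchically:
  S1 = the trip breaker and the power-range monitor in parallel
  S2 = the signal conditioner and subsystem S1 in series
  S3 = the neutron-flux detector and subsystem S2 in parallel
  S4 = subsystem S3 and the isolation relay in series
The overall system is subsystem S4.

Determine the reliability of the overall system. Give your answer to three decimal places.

Parallel (trip breaker and power-range monitor): 1 − (1 − 0.87300)(1 − 0.82300) = 0.97752
Series (signal conditioner and [0.97752]): 0.75800 × 0.97752 = 0.74096
Parallel (neutron-flux detector and [0.74096]): 1 − (1 − 0.84000)(1 − 0.74096) = 0.95855
Series ([0.95855] and isolation relay): 0.95855 × 0.90200 = 0.865

0.865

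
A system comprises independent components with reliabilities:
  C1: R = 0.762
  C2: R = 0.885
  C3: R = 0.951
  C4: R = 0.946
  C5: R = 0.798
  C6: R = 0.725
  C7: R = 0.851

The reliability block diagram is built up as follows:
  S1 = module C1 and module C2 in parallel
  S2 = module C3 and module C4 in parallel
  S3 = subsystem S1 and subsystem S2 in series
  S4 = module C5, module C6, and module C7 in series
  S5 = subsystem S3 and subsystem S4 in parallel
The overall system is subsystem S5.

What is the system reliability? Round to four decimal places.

Parallel (C1 and C2): 1 − (1 − 0.762000)(1 − 0.885000) = 0.972630
Parallel (C3 and C4): 1 − (1 − 0.951000)(1 − 0.946000) = 0.997354
Series ([0.972630] and [0.997354]): 0.972630 × 0.997354 = 0.970056
Series (C5, C6, and C7): 0.798000 × 0.725000 × 0.851000 = 0.492346
Parallel ([0.970056] and [0.492346]): 1 − (1 − 0.970056)(1 − 0.492346) = 0.9848

0.9848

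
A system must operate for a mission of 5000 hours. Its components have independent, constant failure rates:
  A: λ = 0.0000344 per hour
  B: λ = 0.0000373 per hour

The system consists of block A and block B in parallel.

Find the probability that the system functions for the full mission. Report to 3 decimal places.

0.973

R(A) = exp(−0.0000344 × 5000) = 0.84198
R(B) = exp(−0.0000373 × 5000) = 0.82986
Parallel (A and B): 1 − (1 − 0.84198)(1 − 0.82986) = 0.973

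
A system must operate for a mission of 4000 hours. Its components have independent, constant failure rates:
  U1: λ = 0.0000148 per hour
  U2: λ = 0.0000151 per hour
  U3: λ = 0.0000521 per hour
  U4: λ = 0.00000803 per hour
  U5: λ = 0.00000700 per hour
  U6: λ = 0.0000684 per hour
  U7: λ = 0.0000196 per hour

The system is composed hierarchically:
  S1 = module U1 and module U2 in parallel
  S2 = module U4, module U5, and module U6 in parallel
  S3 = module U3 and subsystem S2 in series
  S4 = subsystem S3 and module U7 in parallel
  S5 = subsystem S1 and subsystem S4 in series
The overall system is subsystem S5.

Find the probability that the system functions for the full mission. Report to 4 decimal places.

0.9825

R(U1) = exp(−0.0000148 × 4000) = 0.942518
R(U2) = exp(−0.0000151 × 4000) = 0.941388
R(U3) = exp(−0.0000521 × 4000) = 0.811882
R(U4) = exp(−0.00000803 × 4000) = 0.968390
R(U5) = exp(−0.00000700 × 4000) = 0.972388
R(U6) = exp(−0.0000684 × 4000) = 0.760636
R(U7) = exp(−0.0000196 × 4000) = 0.924595
Parallel (U1 and U2): 1 − (1 − 0.942518)(1 − 0.941388) = 0.996631
Parallel (U4, U5, and U6): 1 − (1 − 0.968390)(1 − 0.972388)(1 − 0.760636) = 0.999791
Series (U3 and [0.999791]): 0.811882 × 0.999791 = 0.811712
Parallel ([0.811712] and U7): 1 − (1 − 0.811712)(1 − 0.924595) = 0.985802
Series ([0.996631] and [0.985802]): 0.996631 × 0.985802 = 0.9825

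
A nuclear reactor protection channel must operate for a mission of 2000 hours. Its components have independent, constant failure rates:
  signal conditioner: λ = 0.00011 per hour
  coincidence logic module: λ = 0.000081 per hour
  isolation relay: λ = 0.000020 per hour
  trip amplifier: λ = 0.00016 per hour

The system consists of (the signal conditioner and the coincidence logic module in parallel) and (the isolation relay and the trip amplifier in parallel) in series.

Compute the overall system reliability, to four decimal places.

R(signal conditioner) = exp(−0.00011 × 2000) = 0.802519
R(coincidence logic module) = exp(−0.000081 × 2000) = 0.850441
R(isolation relay) = exp(−0.000020 × 2000) = 0.960789
R(trip amplifier) = exp(−0.00016 × 2000) = 0.726149
Parallel (signal conditioner and coincidence logic module): 1 − (1 − 0.802519)(1 − 0.850441) = 0.970465
Parallel (isolation relay and trip amplifier): 1 − (1 − 0.960789)(1 − 0.726149) = 0.989262
Series ([0.970465] and [0.989262]): 0.970465 × 0.989262 = 0.9600

0.9600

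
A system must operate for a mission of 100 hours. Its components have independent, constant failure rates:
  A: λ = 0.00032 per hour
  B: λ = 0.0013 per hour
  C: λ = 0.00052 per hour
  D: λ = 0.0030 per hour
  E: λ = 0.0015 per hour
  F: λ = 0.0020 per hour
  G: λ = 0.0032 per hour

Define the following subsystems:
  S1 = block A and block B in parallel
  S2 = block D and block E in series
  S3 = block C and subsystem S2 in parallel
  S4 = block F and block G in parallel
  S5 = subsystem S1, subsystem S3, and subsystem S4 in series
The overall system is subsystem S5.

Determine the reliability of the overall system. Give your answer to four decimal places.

0.9293

R(A) = exp(−0.00032 × 100) = 0.968507
R(B) = exp(−0.0013 × 100) = 0.878095
R(C) = exp(−0.00052 × 100) = 0.949329
R(D) = exp(−0.0030 × 100) = 0.740818
R(E) = exp(−0.0015 × 100) = 0.860708
R(F) = exp(−0.0020 × 100) = 0.818731
R(G) = exp(−0.0032 × 100) = 0.726149
Parallel (A and B): 1 − (1 − 0.968507)(1 − 0.878095) = 0.996161
Series (D and E): 0.740818 × 0.860708 = 0.637628
Parallel (C and [0.637628]): 1 − (1 − 0.949329)(1 − 0.637628) = 0.981638
Parallel (F and G): 1 − (1 − 0.818731)(1 − 0.726149) = 0.950359
Series ([0.996161], [0.981638], and [0.950359]): 0.996161 × 0.981638 × 0.950359 = 0.9293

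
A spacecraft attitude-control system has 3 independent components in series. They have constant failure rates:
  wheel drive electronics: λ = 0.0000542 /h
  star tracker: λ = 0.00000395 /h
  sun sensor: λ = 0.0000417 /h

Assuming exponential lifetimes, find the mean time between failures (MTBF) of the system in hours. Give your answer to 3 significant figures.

Series of exponential components: λ_sys = Σ λ_i
λ_sys = 0.0000542 + 0.00000395 + 0.0000417 = 9.9850e-05 /h
MTBF = 1 / λ_sys = 10000 h

10000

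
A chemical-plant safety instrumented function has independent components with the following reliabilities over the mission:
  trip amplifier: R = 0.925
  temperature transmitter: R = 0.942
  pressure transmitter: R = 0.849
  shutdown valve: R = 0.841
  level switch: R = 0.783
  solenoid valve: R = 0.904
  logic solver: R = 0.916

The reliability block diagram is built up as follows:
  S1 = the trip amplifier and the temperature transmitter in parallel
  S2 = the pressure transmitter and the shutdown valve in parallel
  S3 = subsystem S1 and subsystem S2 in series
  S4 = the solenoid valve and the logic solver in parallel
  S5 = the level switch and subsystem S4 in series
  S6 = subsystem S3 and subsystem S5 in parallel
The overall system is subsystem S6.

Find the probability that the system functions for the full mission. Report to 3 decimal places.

Parallel (trip amplifier and temperature transmitter): 1 − (1 − 0.92500)(1 − 0.94200) = 0.99565
Parallel (pressure transmitter and shutdown valve): 1 − (1 − 0.84900)(1 − 0.84100) = 0.97599
Series ([0.99565] and [0.97599]): 0.99565 × 0.97599 = 0.97174
Parallel (solenoid valve and logic solver): 1 − (1 − 0.90400)(1 − 0.91600) = 0.99194
Series (level switch and [0.99194]): 0.78300 × 0.99194 = 0.77669
Parallel ([0.97174] and [0.77669]): 1 − (1 − 0.97174)(1 − 0.77669) = 0.994

0.994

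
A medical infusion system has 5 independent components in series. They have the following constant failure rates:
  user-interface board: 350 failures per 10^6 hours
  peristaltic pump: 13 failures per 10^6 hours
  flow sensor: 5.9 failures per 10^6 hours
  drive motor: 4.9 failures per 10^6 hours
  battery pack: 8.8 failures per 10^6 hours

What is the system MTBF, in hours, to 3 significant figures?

2610

Series of exponential components: λ_sys = Σ λ_i
λ_sys = 0.00035 + 0.000013 + 0.0000059 + 0.0000049 + 0.0000088 = 3.8260e-04 /h
MTBF = 1 / λ_sys = 2610 h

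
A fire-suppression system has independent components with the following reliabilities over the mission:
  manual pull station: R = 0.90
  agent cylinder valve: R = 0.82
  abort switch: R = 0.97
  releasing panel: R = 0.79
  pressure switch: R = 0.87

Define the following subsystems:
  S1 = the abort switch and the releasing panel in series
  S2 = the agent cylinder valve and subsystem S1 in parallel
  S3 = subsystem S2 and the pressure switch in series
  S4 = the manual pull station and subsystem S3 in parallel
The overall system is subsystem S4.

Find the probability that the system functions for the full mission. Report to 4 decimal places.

0.9833

Series (abort switch and releasing panel): 0.970000 × 0.790000 = 0.766300
Parallel (agent cylinder valve and [0.766300]): 1 − (1 − 0.820000)(1 − 0.766300) = 0.957934
Series ([0.957934] and pressure switch): 0.957934 × 0.870000 = 0.833403
Parallel (manual pull station and [0.833403]): 1 − (1 − 0.900000)(1 − 0.833403) = 0.9833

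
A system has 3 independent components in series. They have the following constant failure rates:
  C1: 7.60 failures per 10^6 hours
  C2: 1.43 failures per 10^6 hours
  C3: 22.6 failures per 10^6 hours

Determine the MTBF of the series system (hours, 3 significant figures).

Series of exponential components: λ_sys = Σ λ_i
λ_sys = 0.00000760 + 0.00000143 + 0.0000226 = 3.1630e-05 /h
MTBF = 1 / λ_sys = 31600 h

31600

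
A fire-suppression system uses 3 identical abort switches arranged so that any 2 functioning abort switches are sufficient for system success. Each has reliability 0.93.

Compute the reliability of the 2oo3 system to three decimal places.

R = Σ_{i=2}^{3} C(3,i) p^i (1−p)^{3−i} with p = 0.93
C(3,2)·0.93^2·0.07^1 = 0.18163
C(3,3)·0.93^3·0.07^0 = 0.80436
Sum = 0.986

0.986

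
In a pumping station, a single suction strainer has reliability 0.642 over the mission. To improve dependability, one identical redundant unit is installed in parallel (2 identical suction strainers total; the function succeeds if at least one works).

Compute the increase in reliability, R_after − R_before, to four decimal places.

0.2298

R_before = 0.642
R_after = 1 − (1 − 0.642)^2 = 0.8718
ΔR = 0.8718 − 0.642 = 0.2298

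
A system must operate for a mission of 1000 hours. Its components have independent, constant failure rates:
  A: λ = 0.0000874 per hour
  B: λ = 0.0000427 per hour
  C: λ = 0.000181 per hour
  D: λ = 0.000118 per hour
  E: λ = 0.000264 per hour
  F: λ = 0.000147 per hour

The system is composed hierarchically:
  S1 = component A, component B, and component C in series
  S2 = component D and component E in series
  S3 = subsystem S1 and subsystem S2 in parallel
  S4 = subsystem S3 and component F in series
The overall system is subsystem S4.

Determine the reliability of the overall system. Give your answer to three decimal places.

0.790

R(A) = exp(−0.0000874 × 1000) = 0.91631
R(B) = exp(−0.0000427 × 1000) = 0.95820
R(C) = exp(−0.000181 × 1000) = 0.83444
R(D) = exp(−0.000118 × 1000) = 0.88870
R(E) = exp(−0.000264 × 1000) = 0.76797
R(F) = exp(−0.000147 × 1000) = 0.86329
Series (A, B, and C): 0.91631 × 0.95820 × 0.83444 = 0.73265
Series (D and E): 0.88870 × 0.76797 = 0.68249
Parallel ([0.73265] and [0.68249]): 1 − (1 − 0.73265)(1 − 0.68249) = 0.91511
Series ([0.91511] and F): 0.91511 × 0.86329 = 0.790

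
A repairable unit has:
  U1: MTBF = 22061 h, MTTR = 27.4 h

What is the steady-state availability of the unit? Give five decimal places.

A(U1) = MTBF/(MTBF+MTTR) = 22061/(22061+27.4) = 0.99876

0.99876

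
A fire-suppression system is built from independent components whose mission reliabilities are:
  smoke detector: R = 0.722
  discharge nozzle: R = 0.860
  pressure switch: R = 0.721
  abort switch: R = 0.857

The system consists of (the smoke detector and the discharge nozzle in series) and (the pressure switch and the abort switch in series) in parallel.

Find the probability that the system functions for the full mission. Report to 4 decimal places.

Series (smoke detector and discharge nozzle): 0.722000 × 0.860000 = 0.620920
Series (pressure switch and abort switch): 0.721000 × 0.857000 = 0.617897
Parallel ([0.620920] and [0.617897]): 1 − (1 − 0.620920)(1 − 0.617897) = 0.8552

0.8552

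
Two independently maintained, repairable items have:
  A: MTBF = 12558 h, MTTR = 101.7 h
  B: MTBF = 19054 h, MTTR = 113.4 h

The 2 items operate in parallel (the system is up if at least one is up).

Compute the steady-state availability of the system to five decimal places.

0.99995

A(A) = MTBF/(MTBF+MTTR) = 12558/(12558+101.7) = 0.991967
A(B) = MTBF/(MTBF+MTTR) = 19054/(19054+113.4) = 0.994084
Parallel availability: 1 − (1 − 0.991967)(1 − 0.994084) = 0.99995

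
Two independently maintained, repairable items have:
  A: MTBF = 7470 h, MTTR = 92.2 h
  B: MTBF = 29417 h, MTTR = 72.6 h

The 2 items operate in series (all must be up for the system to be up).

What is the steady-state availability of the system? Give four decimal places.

0.9854

A(A) = MTBF/(MTBF+MTTR) = 7470/(7470+92.2) = 0.987808
A(B) = MTBF/(MTBF+MTTR) = 29417/(29417+72.6) = 0.997538
Series availability: 0.987808 × 0.997538 = 0.9854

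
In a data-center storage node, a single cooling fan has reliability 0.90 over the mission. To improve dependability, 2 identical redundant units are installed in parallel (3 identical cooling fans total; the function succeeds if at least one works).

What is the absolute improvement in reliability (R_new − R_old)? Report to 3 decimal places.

0.099

R_before = 0.90
R_after = 1 − (1 − 0.90)^3 = 0.999
ΔR = 0.999 − 0.90 = 0.099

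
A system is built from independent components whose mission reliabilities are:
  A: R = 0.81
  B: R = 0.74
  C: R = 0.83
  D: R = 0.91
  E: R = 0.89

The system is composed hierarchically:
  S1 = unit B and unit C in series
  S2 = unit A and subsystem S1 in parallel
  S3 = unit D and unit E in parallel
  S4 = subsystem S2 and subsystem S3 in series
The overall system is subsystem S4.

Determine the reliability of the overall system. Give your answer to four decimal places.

Series (B and C): 0.740000 × 0.830000 = 0.614200
Parallel (A and [0.614200]): 1 − (1 − 0.810000)(1 − 0.614200) = 0.926698
Parallel (D and E): 1 − (1 − 0.910000)(1 − 0.890000) = 0.990100
Series ([0.926698] and [0.990100]): 0.926698 × 0.990100 = 0.9175

0.9175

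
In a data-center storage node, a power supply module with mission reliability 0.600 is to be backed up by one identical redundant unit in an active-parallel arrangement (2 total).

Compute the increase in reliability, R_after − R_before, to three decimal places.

0.240

R_before = 0.600
R_after = 1 − (1 − 0.600)^2 = 0.840
ΔR = 0.840 − 0.600 = 0.240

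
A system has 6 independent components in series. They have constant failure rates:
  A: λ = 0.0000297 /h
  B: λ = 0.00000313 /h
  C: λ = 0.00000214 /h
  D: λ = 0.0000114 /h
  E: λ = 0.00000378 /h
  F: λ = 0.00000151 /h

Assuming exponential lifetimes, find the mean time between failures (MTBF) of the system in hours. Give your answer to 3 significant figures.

19400

Series of exponential components: λ_sys = Σ λ_i
λ_sys = 0.0000297 + 0.00000313 + 0.00000214 + 0.0000114 + 0.00000378 + 0.00000151 = 5.1660e-05 /h
MTBF = 1 / λ_sys = 19400 h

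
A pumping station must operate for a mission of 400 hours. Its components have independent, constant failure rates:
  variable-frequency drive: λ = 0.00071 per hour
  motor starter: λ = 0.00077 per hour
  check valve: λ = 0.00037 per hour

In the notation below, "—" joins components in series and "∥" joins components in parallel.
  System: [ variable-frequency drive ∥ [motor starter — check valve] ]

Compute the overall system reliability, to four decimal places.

0.9095

R(variable-frequency drive) = exp(−0.00071 × 400) = 0.752767
R(motor starter) = exp(−0.00077 × 400) = 0.734915
R(check valve) = exp(−0.00037 × 400) = 0.862431
Series (motor starter and check valve): 0.734915 × 0.862431 = 0.633813
Parallel (variable-frequency drive and [0.633813]): 1 − (1 − 0.752767)(1 − 0.633813) = 0.9095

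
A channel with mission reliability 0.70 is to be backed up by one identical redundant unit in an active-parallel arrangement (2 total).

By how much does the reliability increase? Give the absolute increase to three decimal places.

R_before = 0.70
R_after = 1 − (1 − 0.70)^2 = 0.910
ΔR = 0.910 − 0.70 = 0.210

0.210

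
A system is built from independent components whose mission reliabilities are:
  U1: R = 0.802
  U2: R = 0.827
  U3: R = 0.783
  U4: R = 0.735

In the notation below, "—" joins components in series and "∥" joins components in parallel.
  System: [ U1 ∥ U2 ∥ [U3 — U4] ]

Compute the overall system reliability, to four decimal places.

0.9855

Series (U3 and U4): 0.783000 × 0.735000 = 0.575505
Parallel (U1, U2, and [0.575505]): 1 − (1 − 0.802000)(1 − 0.827000)(1 − 0.575505) = 0.9855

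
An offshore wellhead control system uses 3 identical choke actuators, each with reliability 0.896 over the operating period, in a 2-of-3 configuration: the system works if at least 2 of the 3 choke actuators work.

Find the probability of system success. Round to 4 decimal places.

R = Σ_{i=2}^{3} C(3,i) p^i (1−p)^{3−i} with p = 0.896
C(3,2)·0.896^2·0.104^1 = 0.250479
C(3,3)·0.896^3·0.104^0 = 0.719323
Sum = 0.9698

0.9698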